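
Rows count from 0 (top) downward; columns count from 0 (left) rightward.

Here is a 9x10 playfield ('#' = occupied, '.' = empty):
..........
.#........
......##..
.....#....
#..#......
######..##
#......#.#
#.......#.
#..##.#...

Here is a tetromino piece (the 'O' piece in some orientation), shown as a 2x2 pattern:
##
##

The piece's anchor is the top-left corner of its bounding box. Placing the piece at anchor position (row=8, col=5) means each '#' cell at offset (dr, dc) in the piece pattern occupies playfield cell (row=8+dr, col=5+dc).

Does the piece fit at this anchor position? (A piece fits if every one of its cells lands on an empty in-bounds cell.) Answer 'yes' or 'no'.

Check each piece cell at anchor (8, 5):
  offset (0,0) -> (8,5): empty -> OK
  offset (0,1) -> (8,6): occupied ('#') -> FAIL
  offset (1,0) -> (9,5): out of bounds -> FAIL
  offset (1,1) -> (9,6): out of bounds -> FAIL
All cells valid: no

Answer: no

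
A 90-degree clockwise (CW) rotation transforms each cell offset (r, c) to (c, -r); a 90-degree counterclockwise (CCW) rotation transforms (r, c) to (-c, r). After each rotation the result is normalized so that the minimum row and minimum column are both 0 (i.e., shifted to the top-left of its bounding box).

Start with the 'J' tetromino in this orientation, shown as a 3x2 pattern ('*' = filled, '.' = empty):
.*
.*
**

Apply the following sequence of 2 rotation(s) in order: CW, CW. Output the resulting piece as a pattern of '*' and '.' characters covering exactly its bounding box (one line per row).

Start:
.*
.*
**
After rotation 1 (CW):
*..
***
After rotation 2 (CW):
**
*.
*.

Answer: **
*.
*.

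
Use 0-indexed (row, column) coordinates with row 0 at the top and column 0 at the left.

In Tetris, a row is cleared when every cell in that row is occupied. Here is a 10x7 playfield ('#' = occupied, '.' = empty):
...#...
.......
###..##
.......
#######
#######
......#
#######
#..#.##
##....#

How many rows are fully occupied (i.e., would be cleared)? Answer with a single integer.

Answer: 3

Derivation:
Check each row:
  row 0: 6 empty cells -> not full
  row 1: 7 empty cells -> not full
  row 2: 2 empty cells -> not full
  row 3: 7 empty cells -> not full
  row 4: 0 empty cells -> FULL (clear)
  row 5: 0 empty cells -> FULL (clear)
  row 6: 6 empty cells -> not full
  row 7: 0 empty cells -> FULL (clear)
  row 8: 3 empty cells -> not full
  row 9: 4 empty cells -> not full
Total rows cleared: 3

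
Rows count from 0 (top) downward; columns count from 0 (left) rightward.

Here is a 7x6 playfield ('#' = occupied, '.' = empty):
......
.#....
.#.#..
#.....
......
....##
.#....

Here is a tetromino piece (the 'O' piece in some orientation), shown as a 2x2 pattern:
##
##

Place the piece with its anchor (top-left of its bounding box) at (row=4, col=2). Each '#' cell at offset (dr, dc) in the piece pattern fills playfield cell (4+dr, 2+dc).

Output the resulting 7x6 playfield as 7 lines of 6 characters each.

Fill (4+0,2+0) = (4,2)
Fill (4+0,2+1) = (4,3)
Fill (4+1,2+0) = (5,2)
Fill (4+1,2+1) = (5,3)

Answer: ......
.#....
.#.#..
#.....
..##..
..####
.#....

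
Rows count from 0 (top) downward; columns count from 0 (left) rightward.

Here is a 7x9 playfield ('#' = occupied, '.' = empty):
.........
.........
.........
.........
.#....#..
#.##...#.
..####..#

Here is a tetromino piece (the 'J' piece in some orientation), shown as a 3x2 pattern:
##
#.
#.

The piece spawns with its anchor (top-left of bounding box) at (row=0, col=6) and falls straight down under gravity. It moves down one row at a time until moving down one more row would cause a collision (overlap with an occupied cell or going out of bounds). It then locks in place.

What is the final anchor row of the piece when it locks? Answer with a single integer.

Answer: 1

Derivation:
Spawn at (row=0, col=6). Try each row:
  row 0: fits
  row 1: fits
  row 2: blocked -> lock at row 1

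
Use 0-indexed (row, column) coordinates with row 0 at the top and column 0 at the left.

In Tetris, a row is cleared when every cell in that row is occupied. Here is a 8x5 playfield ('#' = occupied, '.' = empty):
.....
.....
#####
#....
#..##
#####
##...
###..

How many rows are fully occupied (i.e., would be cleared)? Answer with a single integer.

Answer: 2

Derivation:
Check each row:
  row 0: 5 empty cells -> not full
  row 1: 5 empty cells -> not full
  row 2: 0 empty cells -> FULL (clear)
  row 3: 4 empty cells -> not full
  row 4: 2 empty cells -> not full
  row 5: 0 empty cells -> FULL (clear)
  row 6: 3 empty cells -> not full
  row 7: 2 empty cells -> not full
Total rows cleared: 2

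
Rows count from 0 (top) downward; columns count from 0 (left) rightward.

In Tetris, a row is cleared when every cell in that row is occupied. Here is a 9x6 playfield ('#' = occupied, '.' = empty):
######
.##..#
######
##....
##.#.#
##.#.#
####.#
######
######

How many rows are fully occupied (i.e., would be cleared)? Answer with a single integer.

Check each row:
  row 0: 0 empty cells -> FULL (clear)
  row 1: 3 empty cells -> not full
  row 2: 0 empty cells -> FULL (clear)
  row 3: 4 empty cells -> not full
  row 4: 2 empty cells -> not full
  row 5: 2 empty cells -> not full
  row 6: 1 empty cell -> not full
  row 7: 0 empty cells -> FULL (clear)
  row 8: 0 empty cells -> FULL (clear)
Total rows cleared: 4

Answer: 4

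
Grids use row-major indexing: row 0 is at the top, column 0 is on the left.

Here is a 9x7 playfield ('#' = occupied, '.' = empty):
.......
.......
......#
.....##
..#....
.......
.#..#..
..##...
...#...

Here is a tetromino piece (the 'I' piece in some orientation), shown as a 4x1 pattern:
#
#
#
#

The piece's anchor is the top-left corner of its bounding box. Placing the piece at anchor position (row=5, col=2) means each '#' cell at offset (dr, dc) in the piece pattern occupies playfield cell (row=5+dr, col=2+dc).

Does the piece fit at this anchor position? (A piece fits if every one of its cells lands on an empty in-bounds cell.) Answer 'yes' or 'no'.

Answer: no

Derivation:
Check each piece cell at anchor (5, 2):
  offset (0,0) -> (5,2): empty -> OK
  offset (1,0) -> (6,2): empty -> OK
  offset (2,0) -> (7,2): occupied ('#') -> FAIL
  offset (3,0) -> (8,2): empty -> OK
All cells valid: no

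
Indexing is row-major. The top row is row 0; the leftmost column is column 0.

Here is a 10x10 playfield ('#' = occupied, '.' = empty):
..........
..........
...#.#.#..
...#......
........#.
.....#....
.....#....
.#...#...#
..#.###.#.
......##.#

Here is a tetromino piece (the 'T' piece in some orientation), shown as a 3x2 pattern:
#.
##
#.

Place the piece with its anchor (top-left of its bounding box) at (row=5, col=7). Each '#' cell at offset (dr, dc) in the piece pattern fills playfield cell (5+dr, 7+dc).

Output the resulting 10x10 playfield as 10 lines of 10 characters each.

Answer: ..........
..........
...#.#.#..
...#......
........#.
.....#.#..
.....#.##.
.#...#.#.#
..#.###.#.
......##.#

Derivation:
Fill (5+0,7+0) = (5,7)
Fill (5+1,7+0) = (6,7)
Fill (5+1,7+1) = (6,8)
Fill (5+2,7+0) = (7,7)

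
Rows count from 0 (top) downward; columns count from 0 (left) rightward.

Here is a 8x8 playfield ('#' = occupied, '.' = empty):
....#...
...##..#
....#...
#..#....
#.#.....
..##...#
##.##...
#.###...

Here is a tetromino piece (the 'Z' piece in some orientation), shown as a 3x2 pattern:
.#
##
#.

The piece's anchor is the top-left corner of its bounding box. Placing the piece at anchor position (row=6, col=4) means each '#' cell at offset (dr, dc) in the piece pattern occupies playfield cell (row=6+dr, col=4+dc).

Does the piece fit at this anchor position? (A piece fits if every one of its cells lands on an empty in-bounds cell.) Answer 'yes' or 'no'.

Answer: no

Derivation:
Check each piece cell at anchor (6, 4):
  offset (0,1) -> (6,5): empty -> OK
  offset (1,0) -> (7,4): occupied ('#') -> FAIL
  offset (1,1) -> (7,5): empty -> OK
  offset (2,0) -> (8,4): out of bounds -> FAIL
All cells valid: no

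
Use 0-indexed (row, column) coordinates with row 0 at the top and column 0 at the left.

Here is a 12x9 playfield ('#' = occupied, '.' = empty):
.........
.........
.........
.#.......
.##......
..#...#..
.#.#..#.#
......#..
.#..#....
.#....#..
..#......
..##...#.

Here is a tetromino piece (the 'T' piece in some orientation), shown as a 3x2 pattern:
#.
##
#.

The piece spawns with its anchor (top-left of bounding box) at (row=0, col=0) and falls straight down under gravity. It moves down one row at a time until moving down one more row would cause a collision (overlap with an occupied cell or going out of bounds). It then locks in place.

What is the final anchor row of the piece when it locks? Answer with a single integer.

Answer: 1

Derivation:
Spawn at (row=0, col=0). Try each row:
  row 0: fits
  row 1: fits
  row 2: blocked -> lock at row 1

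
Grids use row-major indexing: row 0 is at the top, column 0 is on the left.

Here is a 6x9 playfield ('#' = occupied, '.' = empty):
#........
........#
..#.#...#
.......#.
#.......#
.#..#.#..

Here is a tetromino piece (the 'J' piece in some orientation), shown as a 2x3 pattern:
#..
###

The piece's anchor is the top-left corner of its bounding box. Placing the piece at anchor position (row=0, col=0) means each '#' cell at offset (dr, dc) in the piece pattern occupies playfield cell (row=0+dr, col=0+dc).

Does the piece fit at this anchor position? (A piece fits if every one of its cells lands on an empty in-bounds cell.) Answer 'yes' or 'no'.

Check each piece cell at anchor (0, 0):
  offset (0,0) -> (0,0): occupied ('#') -> FAIL
  offset (1,0) -> (1,0): empty -> OK
  offset (1,1) -> (1,1): empty -> OK
  offset (1,2) -> (1,2): empty -> OK
All cells valid: no

Answer: no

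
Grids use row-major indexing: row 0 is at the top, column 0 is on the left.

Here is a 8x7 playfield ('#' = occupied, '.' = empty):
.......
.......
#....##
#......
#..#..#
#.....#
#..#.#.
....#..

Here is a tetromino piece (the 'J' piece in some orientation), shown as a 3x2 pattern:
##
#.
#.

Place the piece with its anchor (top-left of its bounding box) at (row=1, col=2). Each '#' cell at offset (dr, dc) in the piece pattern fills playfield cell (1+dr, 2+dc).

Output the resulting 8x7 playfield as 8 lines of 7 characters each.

Answer: .......
..##...
#.#..##
#.#....
#..#..#
#.....#
#..#.#.
....#..

Derivation:
Fill (1+0,2+0) = (1,2)
Fill (1+0,2+1) = (1,3)
Fill (1+1,2+0) = (2,2)
Fill (1+2,2+0) = (3,2)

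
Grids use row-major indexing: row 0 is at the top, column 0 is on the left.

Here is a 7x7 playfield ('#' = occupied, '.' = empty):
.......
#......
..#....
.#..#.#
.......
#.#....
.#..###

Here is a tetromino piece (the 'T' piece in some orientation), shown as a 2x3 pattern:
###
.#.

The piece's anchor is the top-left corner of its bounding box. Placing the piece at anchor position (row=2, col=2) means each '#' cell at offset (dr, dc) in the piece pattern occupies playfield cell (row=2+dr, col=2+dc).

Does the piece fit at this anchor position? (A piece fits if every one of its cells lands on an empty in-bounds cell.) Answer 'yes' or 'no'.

Answer: no

Derivation:
Check each piece cell at anchor (2, 2):
  offset (0,0) -> (2,2): occupied ('#') -> FAIL
  offset (0,1) -> (2,3): empty -> OK
  offset (0,2) -> (2,4): empty -> OK
  offset (1,1) -> (3,3): empty -> OK
All cells valid: no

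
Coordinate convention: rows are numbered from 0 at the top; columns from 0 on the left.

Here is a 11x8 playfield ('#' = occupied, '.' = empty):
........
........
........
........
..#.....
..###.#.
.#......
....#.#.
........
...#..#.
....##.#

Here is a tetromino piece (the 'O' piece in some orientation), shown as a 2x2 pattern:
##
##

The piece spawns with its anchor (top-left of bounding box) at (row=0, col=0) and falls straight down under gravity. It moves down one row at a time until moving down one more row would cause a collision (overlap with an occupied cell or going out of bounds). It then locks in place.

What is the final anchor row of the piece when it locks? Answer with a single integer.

Spawn at (row=0, col=0). Try each row:
  row 0: fits
  row 1: fits
  row 2: fits
  row 3: fits
  row 4: fits
  row 5: blocked -> lock at row 4

Answer: 4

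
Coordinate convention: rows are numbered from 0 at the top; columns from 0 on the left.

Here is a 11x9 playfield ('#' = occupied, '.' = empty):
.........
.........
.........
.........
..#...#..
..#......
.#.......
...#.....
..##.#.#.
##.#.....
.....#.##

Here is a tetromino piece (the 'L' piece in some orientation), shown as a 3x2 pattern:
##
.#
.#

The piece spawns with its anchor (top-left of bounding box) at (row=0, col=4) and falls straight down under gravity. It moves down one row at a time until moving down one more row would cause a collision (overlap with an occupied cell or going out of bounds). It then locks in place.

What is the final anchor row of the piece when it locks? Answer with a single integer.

Answer: 5

Derivation:
Spawn at (row=0, col=4). Try each row:
  row 0: fits
  row 1: fits
  row 2: fits
  row 3: fits
  row 4: fits
  row 5: fits
  row 6: blocked -> lock at row 5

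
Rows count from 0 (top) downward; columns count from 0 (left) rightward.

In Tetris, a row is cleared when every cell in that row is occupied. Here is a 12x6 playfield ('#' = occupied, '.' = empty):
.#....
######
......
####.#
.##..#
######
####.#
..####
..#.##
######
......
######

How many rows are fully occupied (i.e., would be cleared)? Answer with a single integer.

Answer: 4

Derivation:
Check each row:
  row 0: 5 empty cells -> not full
  row 1: 0 empty cells -> FULL (clear)
  row 2: 6 empty cells -> not full
  row 3: 1 empty cell -> not full
  row 4: 3 empty cells -> not full
  row 5: 0 empty cells -> FULL (clear)
  row 6: 1 empty cell -> not full
  row 7: 2 empty cells -> not full
  row 8: 3 empty cells -> not full
  row 9: 0 empty cells -> FULL (clear)
  row 10: 6 empty cells -> not full
  row 11: 0 empty cells -> FULL (clear)
Total rows cleared: 4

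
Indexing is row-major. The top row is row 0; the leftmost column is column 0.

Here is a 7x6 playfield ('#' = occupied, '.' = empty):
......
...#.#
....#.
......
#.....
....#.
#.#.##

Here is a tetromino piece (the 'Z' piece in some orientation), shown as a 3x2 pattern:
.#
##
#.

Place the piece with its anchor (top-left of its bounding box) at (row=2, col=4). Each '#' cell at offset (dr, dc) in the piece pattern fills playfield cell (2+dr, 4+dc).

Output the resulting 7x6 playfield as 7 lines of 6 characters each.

Fill (2+0,4+1) = (2,5)
Fill (2+1,4+0) = (3,4)
Fill (2+1,4+1) = (3,5)
Fill (2+2,4+0) = (4,4)

Answer: ......
...#.#
....##
....##
#...#.
....#.
#.#.##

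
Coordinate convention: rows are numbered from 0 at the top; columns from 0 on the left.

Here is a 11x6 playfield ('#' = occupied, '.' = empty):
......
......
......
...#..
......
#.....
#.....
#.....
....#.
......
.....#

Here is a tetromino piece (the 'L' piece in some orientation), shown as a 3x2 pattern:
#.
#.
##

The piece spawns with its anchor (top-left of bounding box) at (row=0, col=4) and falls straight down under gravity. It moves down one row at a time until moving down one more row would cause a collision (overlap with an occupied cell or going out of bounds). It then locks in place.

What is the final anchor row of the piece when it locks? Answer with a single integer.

Answer: 5

Derivation:
Spawn at (row=0, col=4). Try each row:
  row 0: fits
  row 1: fits
  row 2: fits
  row 3: fits
  row 4: fits
  row 5: fits
  row 6: blocked -> lock at row 5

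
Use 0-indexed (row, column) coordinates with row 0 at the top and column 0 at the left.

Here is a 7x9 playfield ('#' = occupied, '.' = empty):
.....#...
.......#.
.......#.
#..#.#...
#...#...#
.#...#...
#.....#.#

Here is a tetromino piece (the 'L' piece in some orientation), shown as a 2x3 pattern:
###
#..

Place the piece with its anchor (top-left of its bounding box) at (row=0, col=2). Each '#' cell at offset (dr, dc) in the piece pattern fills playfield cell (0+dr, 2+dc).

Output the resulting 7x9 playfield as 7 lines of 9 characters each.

Fill (0+0,2+0) = (0,2)
Fill (0+0,2+1) = (0,3)
Fill (0+0,2+2) = (0,4)
Fill (0+1,2+0) = (1,2)

Answer: ..####...
..#....#.
.......#.
#..#.#...
#...#...#
.#...#...
#.....#.#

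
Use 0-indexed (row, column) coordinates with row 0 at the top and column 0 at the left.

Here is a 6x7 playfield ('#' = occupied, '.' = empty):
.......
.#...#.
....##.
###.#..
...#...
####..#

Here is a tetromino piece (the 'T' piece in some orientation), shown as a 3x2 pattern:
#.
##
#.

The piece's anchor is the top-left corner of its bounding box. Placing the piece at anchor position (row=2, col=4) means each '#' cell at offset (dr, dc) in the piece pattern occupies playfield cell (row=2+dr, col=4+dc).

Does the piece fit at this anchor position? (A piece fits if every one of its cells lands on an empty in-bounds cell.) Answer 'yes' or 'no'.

Answer: no

Derivation:
Check each piece cell at anchor (2, 4):
  offset (0,0) -> (2,4): occupied ('#') -> FAIL
  offset (1,0) -> (3,4): occupied ('#') -> FAIL
  offset (1,1) -> (3,5): empty -> OK
  offset (2,0) -> (4,4): empty -> OK
All cells valid: no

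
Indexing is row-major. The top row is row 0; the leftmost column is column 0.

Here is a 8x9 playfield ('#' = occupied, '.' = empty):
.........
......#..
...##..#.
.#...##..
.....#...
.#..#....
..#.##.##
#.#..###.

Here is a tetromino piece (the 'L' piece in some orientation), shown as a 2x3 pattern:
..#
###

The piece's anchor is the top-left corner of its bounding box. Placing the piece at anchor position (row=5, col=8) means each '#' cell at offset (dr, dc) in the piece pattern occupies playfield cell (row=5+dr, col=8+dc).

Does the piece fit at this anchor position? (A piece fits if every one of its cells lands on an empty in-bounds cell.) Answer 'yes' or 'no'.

Check each piece cell at anchor (5, 8):
  offset (0,2) -> (5,10): out of bounds -> FAIL
  offset (1,0) -> (6,8): occupied ('#') -> FAIL
  offset (1,1) -> (6,9): out of bounds -> FAIL
  offset (1,2) -> (6,10): out of bounds -> FAIL
All cells valid: no

Answer: no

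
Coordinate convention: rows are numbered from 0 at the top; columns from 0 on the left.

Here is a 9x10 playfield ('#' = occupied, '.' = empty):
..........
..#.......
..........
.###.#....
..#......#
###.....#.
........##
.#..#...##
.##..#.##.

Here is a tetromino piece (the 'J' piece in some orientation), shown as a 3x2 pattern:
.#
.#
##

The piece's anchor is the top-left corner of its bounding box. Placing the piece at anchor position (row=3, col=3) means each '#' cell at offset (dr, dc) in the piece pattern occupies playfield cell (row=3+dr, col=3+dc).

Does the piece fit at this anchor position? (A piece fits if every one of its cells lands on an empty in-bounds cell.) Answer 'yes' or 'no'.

Check each piece cell at anchor (3, 3):
  offset (0,1) -> (3,4): empty -> OK
  offset (1,1) -> (4,4): empty -> OK
  offset (2,0) -> (5,3): empty -> OK
  offset (2,1) -> (5,4): empty -> OK
All cells valid: yes

Answer: yes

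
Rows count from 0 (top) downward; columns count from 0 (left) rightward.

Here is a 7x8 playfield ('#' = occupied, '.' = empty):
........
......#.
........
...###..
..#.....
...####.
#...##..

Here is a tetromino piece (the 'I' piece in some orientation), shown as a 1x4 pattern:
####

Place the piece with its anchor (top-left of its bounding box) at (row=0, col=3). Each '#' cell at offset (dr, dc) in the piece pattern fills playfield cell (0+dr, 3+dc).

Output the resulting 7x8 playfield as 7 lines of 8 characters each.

Fill (0+0,3+0) = (0,3)
Fill (0+0,3+1) = (0,4)
Fill (0+0,3+2) = (0,5)
Fill (0+0,3+3) = (0,6)

Answer: ...####.
......#.
........
...###..
..#.....
...####.
#...##..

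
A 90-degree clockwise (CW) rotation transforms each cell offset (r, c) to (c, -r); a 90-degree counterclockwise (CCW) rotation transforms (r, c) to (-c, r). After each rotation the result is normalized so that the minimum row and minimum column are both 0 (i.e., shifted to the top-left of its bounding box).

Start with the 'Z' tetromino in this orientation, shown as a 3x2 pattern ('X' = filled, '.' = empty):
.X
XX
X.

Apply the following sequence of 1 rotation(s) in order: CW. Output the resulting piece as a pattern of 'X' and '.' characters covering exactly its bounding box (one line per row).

Start:
.X
XX
X.
After rotation 1 (CW):
XX.
.XX

Answer: XX.
.XX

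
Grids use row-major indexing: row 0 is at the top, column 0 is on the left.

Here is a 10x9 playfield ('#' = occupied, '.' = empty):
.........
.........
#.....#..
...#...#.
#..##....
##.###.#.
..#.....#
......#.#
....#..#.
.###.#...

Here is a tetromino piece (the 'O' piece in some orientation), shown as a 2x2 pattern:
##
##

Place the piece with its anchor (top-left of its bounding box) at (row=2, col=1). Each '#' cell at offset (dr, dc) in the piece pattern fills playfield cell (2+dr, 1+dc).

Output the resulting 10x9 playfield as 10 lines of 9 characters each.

Answer: .........
.........
###...#..
.###...#.
#..##....
##.###.#.
..#.....#
......#.#
....#..#.
.###.#...

Derivation:
Fill (2+0,1+0) = (2,1)
Fill (2+0,1+1) = (2,2)
Fill (2+1,1+0) = (3,1)
Fill (2+1,1+1) = (3,2)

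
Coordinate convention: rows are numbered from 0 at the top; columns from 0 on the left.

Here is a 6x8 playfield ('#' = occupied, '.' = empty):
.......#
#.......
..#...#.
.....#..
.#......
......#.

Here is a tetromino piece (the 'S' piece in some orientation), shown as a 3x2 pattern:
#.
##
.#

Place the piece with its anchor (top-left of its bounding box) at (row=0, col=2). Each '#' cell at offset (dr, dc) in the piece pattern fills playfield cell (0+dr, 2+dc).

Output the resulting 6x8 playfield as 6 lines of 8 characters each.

Answer: ..#....#
#.##....
..##..#.
.....#..
.#......
......#.

Derivation:
Fill (0+0,2+0) = (0,2)
Fill (0+1,2+0) = (1,2)
Fill (0+1,2+1) = (1,3)
Fill (0+2,2+1) = (2,3)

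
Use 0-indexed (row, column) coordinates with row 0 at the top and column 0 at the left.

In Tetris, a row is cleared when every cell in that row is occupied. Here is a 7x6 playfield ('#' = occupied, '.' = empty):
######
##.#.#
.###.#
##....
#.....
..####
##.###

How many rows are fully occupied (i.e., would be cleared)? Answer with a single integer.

Check each row:
  row 0: 0 empty cells -> FULL (clear)
  row 1: 2 empty cells -> not full
  row 2: 2 empty cells -> not full
  row 3: 4 empty cells -> not full
  row 4: 5 empty cells -> not full
  row 5: 2 empty cells -> not full
  row 6: 1 empty cell -> not full
Total rows cleared: 1

Answer: 1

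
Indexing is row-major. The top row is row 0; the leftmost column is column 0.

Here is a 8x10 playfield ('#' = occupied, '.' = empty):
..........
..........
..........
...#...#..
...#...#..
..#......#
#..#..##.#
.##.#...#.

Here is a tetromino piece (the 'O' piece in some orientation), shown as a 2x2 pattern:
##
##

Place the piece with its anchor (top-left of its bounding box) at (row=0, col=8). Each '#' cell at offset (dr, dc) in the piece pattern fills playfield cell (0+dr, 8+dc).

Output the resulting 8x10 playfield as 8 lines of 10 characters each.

Answer: ........##
........##
..........
...#...#..
...#...#..
..#......#
#..#..##.#
.##.#...#.

Derivation:
Fill (0+0,8+0) = (0,8)
Fill (0+0,8+1) = (0,9)
Fill (0+1,8+0) = (1,8)
Fill (0+1,8+1) = (1,9)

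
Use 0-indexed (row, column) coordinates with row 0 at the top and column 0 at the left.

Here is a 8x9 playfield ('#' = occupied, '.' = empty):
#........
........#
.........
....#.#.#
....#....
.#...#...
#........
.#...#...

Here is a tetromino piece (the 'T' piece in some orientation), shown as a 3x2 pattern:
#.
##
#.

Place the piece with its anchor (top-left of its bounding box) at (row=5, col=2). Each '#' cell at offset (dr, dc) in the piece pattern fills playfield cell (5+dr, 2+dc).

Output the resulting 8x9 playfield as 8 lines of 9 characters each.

Fill (5+0,2+0) = (5,2)
Fill (5+1,2+0) = (6,2)
Fill (5+1,2+1) = (6,3)
Fill (5+2,2+0) = (7,2)

Answer: #........
........#
.........
....#.#.#
....#....
.##..#...
#.##.....
.##..#...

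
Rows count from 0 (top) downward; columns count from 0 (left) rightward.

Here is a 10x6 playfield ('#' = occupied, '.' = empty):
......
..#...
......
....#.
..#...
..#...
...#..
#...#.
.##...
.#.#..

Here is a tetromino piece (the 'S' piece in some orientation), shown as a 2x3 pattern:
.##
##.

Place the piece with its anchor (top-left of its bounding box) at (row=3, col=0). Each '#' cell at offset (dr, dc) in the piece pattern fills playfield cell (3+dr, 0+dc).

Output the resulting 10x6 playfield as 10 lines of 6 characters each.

Fill (3+0,0+1) = (3,1)
Fill (3+0,0+2) = (3,2)
Fill (3+1,0+0) = (4,0)
Fill (3+1,0+1) = (4,1)

Answer: ......
..#...
......
.##.#.
###...
..#...
...#..
#...#.
.##...
.#.#..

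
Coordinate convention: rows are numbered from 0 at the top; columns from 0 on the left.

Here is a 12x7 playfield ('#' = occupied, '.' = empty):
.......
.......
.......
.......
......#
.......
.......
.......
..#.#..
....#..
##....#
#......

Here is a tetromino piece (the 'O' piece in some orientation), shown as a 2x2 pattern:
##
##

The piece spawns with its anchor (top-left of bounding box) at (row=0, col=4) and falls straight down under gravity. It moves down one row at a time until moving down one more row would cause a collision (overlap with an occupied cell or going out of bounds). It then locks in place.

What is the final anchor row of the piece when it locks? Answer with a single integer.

Answer: 6

Derivation:
Spawn at (row=0, col=4). Try each row:
  row 0: fits
  row 1: fits
  row 2: fits
  row 3: fits
  row 4: fits
  row 5: fits
  row 6: fits
  row 7: blocked -> lock at row 6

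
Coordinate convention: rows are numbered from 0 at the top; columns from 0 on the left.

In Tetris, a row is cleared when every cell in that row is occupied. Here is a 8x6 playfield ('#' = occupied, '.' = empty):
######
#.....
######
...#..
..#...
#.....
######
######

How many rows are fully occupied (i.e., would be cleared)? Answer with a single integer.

Answer: 4

Derivation:
Check each row:
  row 0: 0 empty cells -> FULL (clear)
  row 1: 5 empty cells -> not full
  row 2: 0 empty cells -> FULL (clear)
  row 3: 5 empty cells -> not full
  row 4: 5 empty cells -> not full
  row 5: 5 empty cells -> not full
  row 6: 0 empty cells -> FULL (clear)
  row 7: 0 empty cells -> FULL (clear)
Total rows cleared: 4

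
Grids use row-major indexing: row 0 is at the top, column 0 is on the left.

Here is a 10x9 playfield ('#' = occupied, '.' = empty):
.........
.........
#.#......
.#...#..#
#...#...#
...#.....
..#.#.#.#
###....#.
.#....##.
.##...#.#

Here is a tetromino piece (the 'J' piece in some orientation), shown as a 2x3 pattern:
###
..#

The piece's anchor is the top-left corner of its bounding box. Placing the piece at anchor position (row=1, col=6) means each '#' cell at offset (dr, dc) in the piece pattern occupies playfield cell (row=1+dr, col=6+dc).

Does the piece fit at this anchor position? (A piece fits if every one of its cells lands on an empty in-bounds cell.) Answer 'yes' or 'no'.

Check each piece cell at anchor (1, 6):
  offset (0,0) -> (1,6): empty -> OK
  offset (0,1) -> (1,7): empty -> OK
  offset (0,2) -> (1,8): empty -> OK
  offset (1,2) -> (2,8): empty -> OK
All cells valid: yes

Answer: yes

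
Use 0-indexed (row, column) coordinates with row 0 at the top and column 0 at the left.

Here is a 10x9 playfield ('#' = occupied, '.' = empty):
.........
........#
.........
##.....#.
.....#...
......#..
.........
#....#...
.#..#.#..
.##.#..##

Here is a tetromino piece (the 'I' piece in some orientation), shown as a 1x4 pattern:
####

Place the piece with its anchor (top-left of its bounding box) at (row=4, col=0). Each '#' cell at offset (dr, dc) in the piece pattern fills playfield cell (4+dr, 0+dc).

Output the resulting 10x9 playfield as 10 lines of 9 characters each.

Answer: .........
........#
.........
##.....#.
####.#...
......#..
.........
#....#...
.#..#.#..
.##.#..##

Derivation:
Fill (4+0,0+0) = (4,0)
Fill (4+0,0+1) = (4,1)
Fill (4+0,0+2) = (4,2)
Fill (4+0,0+3) = (4,3)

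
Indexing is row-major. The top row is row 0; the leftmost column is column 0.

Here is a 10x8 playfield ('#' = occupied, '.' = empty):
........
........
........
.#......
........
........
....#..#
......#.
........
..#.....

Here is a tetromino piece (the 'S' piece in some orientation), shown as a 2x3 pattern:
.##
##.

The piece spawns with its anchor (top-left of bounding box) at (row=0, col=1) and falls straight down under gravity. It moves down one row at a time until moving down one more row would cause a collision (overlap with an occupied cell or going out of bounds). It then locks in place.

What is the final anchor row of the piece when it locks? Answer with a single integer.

Spawn at (row=0, col=1). Try each row:
  row 0: fits
  row 1: fits
  row 2: blocked -> lock at row 1

Answer: 1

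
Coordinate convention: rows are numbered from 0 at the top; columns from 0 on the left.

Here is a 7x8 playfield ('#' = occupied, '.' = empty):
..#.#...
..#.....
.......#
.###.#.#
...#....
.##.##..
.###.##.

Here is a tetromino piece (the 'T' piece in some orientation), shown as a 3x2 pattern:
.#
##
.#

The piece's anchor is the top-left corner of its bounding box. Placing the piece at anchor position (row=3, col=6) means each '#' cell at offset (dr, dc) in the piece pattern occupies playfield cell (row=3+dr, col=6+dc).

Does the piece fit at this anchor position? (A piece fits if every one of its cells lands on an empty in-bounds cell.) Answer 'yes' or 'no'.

Answer: no

Derivation:
Check each piece cell at anchor (3, 6):
  offset (0,1) -> (3,7): occupied ('#') -> FAIL
  offset (1,0) -> (4,6): empty -> OK
  offset (1,1) -> (4,7): empty -> OK
  offset (2,1) -> (5,7): empty -> OK
All cells valid: no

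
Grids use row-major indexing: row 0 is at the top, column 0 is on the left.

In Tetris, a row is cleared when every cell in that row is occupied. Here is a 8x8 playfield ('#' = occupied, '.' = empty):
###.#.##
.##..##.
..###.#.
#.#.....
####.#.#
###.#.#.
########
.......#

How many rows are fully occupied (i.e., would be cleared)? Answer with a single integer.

Check each row:
  row 0: 2 empty cells -> not full
  row 1: 4 empty cells -> not full
  row 2: 4 empty cells -> not full
  row 3: 6 empty cells -> not full
  row 4: 2 empty cells -> not full
  row 5: 3 empty cells -> not full
  row 6: 0 empty cells -> FULL (clear)
  row 7: 7 empty cells -> not full
Total rows cleared: 1

Answer: 1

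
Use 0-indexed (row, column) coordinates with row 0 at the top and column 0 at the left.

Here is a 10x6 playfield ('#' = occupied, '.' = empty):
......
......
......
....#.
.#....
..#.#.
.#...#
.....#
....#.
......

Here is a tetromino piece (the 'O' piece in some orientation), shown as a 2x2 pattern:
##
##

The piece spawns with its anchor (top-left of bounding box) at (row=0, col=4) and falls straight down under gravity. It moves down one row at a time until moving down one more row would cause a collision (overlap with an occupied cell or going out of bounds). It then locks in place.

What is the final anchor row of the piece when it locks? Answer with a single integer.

Answer: 1

Derivation:
Spawn at (row=0, col=4). Try each row:
  row 0: fits
  row 1: fits
  row 2: blocked -> lock at row 1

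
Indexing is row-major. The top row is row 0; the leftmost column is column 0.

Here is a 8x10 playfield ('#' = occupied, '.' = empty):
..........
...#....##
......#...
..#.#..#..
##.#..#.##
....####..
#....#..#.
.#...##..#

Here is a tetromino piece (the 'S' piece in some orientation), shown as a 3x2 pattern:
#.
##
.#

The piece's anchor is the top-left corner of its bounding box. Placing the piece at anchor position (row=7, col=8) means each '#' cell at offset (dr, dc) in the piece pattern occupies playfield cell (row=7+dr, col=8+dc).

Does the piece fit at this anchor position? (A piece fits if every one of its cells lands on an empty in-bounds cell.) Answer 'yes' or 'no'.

Answer: no

Derivation:
Check each piece cell at anchor (7, 8):
  offset (0,0) -> (7,8): empty -> OK
  offset (1,0) -> (8,8): out of bounds -> FAIL
  offset (1,1) -> (8,9): out of bounds -> FAIL
  offset (2,1) -> (9,9): out of bounds -> FAIL
All cells valid: no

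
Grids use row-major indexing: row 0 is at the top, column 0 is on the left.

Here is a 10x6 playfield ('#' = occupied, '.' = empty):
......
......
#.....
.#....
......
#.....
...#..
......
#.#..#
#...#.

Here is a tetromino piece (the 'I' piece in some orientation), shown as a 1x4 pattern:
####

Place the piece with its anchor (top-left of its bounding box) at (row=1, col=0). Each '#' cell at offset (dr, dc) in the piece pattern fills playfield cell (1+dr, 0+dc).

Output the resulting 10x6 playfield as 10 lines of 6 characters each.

Fill (1+0,0+0) = (1,0)
Fill (1+0,0+1) = (1,1)
Fill (1+0,0+2) = (1,2)
Fill (1+0,0+3) = (1,3)

Answer: ......
####..
#.....
.#....
......
#.....
...#..
......
#.#..#
#...#.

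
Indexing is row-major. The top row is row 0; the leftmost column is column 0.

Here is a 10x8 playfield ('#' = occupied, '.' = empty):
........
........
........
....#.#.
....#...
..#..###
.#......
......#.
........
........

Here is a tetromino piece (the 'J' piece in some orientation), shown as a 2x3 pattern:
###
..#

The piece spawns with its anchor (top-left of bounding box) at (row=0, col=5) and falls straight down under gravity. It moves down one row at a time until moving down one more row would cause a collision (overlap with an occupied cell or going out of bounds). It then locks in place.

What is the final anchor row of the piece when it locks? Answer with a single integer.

Answer: 2

Derivation:
Spawn at (row=0, col=5). Try each row:
  row 0: fits
  row 1: fits
  row 2: fits
  row 3: blocked -> lock at row 2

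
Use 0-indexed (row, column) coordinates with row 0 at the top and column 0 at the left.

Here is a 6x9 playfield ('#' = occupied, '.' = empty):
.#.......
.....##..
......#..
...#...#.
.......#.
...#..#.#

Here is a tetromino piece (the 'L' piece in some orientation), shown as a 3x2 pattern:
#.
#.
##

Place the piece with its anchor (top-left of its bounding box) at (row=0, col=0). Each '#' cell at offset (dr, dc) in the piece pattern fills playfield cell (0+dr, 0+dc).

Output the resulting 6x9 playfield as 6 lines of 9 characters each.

Fill (0+0,0+0) = (0,0)
Fill (0+1,0+0) = (1,0)
Fill (0+2,0+0) = (2,0)
Fill (0+2,0+1) = (2,1)

Answer: ##.......
#....##..
##....#..
...#...#.
.......#.
...#..#.#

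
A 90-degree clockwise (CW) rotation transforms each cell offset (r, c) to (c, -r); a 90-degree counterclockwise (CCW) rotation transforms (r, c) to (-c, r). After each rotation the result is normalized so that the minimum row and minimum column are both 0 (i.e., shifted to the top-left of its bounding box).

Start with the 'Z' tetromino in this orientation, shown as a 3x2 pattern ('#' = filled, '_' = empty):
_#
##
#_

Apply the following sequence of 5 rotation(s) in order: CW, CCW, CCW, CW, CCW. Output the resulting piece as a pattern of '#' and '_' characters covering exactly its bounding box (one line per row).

Answer: ##_
_##

Derivation:
Start:
_#
##
#_
After rotation 1 (CW):
##_
_##
After rotation 2 (CCW):
_#
##
#_
After rotation 3 (CCW):
##_
_##
After rotation 4 (CW):
_#
##
#_
After rotation 5 (CCW):
##_
_##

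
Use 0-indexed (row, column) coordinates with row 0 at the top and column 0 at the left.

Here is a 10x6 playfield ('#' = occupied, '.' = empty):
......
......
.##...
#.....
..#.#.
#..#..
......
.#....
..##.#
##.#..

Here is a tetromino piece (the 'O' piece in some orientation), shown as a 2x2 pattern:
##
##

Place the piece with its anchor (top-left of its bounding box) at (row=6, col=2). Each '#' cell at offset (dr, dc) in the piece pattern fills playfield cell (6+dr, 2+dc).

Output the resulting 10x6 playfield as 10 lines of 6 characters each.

Answer: ......
......
.##...
#.....
..#.#.
#..#..
..##..
.###..
..##.#
##.#..

Derivation:
Fill (6+0,2+0) = (6,2)
Fill (6+0,2+1) = (6,3)
Fill (6+1,2+0) = (7,2)
Fill (6+1,2+1) = (7,3)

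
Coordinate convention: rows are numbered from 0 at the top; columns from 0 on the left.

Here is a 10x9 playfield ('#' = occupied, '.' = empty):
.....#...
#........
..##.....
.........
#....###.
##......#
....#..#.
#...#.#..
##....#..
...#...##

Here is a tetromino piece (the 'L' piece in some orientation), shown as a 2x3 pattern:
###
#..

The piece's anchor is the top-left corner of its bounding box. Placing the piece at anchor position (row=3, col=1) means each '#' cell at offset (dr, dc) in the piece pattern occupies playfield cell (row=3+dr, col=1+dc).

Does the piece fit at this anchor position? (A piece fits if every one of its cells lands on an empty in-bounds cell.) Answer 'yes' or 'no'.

Answer: yes

Derivation:
Check each piece cell at anchor (3, 1):
  offset (0,0) -> (3,1): empty -> OK
  offset (0,1) -> (3,2): empty -> OK
  offset (0,2) -> (3,3): empty -> OK
  offset (1,0) -> (4,1): empty -> OK
All cells valid: yes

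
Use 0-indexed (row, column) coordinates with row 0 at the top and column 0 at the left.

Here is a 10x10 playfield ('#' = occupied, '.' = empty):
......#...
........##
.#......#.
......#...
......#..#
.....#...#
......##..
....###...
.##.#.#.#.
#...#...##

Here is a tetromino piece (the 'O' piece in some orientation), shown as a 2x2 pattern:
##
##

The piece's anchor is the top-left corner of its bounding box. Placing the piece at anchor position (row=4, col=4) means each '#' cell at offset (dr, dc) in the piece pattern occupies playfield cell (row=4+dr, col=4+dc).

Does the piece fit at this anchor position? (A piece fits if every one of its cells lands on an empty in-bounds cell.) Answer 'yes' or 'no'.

Answer: no

Derivation:
Check each piece cell at anchor (4, 4):
  offset (0,0) -> (4,4): empty -> OK
  offset (0,1) -> (4,5): empty -> OK
  offset (1,0) -> (5,4): empty -> OK
  offset (1,1) -> (5,5): occupied ('#') -> FAIL
All cells valid: no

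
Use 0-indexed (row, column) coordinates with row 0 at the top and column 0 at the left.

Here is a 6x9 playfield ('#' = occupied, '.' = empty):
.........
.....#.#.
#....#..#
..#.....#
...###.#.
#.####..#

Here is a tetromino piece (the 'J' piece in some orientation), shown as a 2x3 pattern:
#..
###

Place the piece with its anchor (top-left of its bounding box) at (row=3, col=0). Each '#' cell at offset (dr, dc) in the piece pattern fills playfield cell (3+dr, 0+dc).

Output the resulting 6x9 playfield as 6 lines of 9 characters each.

Answer: .........
.....#.#.
#....#..#
#.#.....#
######.#.
#.####..#

Derivation:
Fill (3+0,0+0) = (3,0)
Fill (3+1,0+0) = (4,0)
Fill (3+1,0+1) = (4,1)
Fill (3+1,0+2) = (4,2)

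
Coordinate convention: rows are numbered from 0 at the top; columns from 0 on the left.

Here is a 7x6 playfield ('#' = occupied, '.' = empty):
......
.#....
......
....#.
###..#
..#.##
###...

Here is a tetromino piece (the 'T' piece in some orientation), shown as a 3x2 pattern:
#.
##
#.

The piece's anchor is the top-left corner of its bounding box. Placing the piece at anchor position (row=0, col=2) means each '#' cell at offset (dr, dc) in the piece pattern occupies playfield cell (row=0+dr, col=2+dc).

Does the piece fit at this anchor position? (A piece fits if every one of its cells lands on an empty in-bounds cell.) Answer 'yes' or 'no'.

Check each piece cell at anchor (0, 2):
  offset (0,0) -> (0,2): empty -> OK
  offset (1,0) -> (1,2): empty -> OK
  offset (1,1) -> (1,3): empty -> OK
  offset (2,0) -> (2,2): empty -> OK
All cells valid: yes

Answer: yes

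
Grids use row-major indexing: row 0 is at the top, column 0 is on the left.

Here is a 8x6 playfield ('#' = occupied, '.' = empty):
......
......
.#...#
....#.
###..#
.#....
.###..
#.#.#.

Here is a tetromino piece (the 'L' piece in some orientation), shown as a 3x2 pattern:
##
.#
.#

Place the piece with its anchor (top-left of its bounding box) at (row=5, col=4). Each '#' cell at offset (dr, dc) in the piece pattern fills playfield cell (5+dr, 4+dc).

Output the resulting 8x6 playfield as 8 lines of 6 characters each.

Fill (5+0,4+0) = (5,4)
Fill (5+0,4+1) = (5,5)
Fill (5+1,4+1) = (6,5)
Fill (5+2,4+1) = (7,5)

Answer: ......
......
.#...#
....#.
###..#
.#..##
.###.#
#.#.##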